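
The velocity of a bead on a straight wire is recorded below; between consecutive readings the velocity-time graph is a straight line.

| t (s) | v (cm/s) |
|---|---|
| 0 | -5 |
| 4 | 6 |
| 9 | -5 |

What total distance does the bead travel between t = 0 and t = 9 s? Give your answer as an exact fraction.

Total distance travelled is ∫|v| dt — sum the magnitudes of each area piece.
0–4 s: v = 0 at t = 20/11 s; triangle areas 50/11 + 72/11 = 122/11 cm
4–9 s: v = 0 at t = 74/11 s; triangle areas 90/11 + 125/22 = 305/22 cm
Total distance = 549/22 cm

549/22 cm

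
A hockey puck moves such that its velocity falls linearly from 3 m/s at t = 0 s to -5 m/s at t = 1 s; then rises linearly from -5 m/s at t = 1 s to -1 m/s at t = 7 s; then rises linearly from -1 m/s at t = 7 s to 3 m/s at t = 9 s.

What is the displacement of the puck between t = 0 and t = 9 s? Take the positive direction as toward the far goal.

Displacement is the signed area under the v-t curve.
0–1 s: ½(3 + -5)(1) = -1 m
1–7 s: ½(-5 + -1)(6) = -18 m
7–9 s: ½(-1 + 3)(2) = 2 m
Net displacement = -17 m

-17 m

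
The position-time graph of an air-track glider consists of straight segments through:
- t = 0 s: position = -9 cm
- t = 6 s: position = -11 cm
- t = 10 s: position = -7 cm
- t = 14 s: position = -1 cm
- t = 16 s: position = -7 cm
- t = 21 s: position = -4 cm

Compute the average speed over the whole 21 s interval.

Average speed = (total path length)/(elapsed time); on a piecewise-linear x-t graph the path length is Σ|Δx|.
0–6 s: |Δx| = |-11 − -9| = 2 cm
6–10 s: |Δx| = |-7 − -11| = 4 cm
10–14 s: |Δx| = |-1 − -7| = 6 cm
14–16 s: |Δx| = |-7 − -1| = 6 cm
16–21 s: |Δx| = |-4 − -7| = 3 cm
Total path = 21 cm; average speed = 21/21 = 1 cm/s.

1 cm/s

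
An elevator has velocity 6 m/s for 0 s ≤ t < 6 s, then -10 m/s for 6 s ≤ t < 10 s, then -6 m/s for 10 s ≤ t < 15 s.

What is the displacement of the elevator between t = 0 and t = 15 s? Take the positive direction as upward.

Displacement is the signed area under the v-t curve.
0–6 s: 6 × 6 = 36 m
6–10 s: -10 × 4 = -40 m
10–15 s: -6 × 5 = -30 m
Net displacement = -34 m

-34 m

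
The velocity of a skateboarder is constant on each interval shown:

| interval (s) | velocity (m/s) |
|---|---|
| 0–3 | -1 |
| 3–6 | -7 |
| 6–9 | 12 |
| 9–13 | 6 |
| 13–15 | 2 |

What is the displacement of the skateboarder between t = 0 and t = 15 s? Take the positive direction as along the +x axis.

40 m

Displacement is the signed area under the v-t curve.
0–3 s: -1 × 3 = -3 m
3–6 s: -7 × 3 = -21 m
6–9 s: 12 × 3 = 36 m
9–13 s: 6 × 4 = 24 m
13–15 s: 2 × 2 = 4 m
Net displacement = 40 m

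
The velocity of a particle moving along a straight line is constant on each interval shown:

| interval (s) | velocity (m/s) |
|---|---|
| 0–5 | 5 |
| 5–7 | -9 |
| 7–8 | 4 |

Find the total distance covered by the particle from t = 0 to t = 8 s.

Total distance travelled is ∫|v| dt — sum the magnitudes of each area piece.
0–5 s: |5| × 5 = 25 m
5–7 s: |-9| × 2 = 18 m
7–8 s: |4| × 1 = 4 m
Total distance = 47 m

47 m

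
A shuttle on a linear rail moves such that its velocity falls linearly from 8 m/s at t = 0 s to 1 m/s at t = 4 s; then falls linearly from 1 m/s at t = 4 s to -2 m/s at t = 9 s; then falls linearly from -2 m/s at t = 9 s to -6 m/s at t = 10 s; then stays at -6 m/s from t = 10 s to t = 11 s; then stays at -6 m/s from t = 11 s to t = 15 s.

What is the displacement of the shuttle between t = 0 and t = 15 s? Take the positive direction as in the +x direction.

Displacement is the signed area under the v-t curve.
0–4 s: ½(8 + 1)(4) = 18 m
4–9 s: ½(1 + -2)(5) = -2.5 m
9–10 s: ½(-2 + -6)(1) = -4 m
10–11 s: -6 × 1 = -6 m
11–15 s: -6 × 4 = -24 m
Net displacement = -18.5 m

-18.5 m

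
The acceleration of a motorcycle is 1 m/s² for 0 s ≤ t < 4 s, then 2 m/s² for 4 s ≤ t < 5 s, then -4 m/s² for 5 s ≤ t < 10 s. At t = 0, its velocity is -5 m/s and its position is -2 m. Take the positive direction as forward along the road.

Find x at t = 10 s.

-59 m

On each constant-a segment, Δv = aΔt and Δx = v₀Δt + ½aΔt²; chain segment to segment.
0–4 s: v starts -5 m/s; Δx = -5·4 + ½·1·4² = -12 m; v ends -1 m/s.
4–5 s: v starts -1 m/s; Δx = -1·1 + ½·2·1² = 0 m; v ends 1 m/s.
5–10 s: v starts 1 m/s; Δx = 1·5 + ½·-4·5² = -45 m; v ends -19 m/s.
x(10) = -2 + Σ Δx = -59 m.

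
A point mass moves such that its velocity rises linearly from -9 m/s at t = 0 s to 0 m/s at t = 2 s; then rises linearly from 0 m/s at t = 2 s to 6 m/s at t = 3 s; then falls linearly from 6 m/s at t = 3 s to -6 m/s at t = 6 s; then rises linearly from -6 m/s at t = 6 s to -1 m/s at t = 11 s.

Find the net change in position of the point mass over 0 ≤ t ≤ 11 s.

-23.5 m

Displacement is the signed area under the v-t curve.
0–2 s: ½(-9 + 0)(2) = -9 m
2–3 s: ½(0 + 6)(1) = 3 m
3–6 s: ½(6 + -6)(3) = 0 m
6–11 s: ½(-6 + -1)(5) = -17.5 m
Net displacement = -23.5 m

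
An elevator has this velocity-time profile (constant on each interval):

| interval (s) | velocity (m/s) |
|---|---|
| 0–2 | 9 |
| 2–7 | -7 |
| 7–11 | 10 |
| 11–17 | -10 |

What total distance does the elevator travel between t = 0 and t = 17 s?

153 m

Distance (not displacement) is the total path length: add the absolute areas under v-t.
0–2 s: |9| × 2 = 18 m
2–7 s: |-7| × 5 = 35 m
7–11 s: |10| × 4 = 40 m
11–17 s: |-10| × 6 = 60 m
Total distance = 153 m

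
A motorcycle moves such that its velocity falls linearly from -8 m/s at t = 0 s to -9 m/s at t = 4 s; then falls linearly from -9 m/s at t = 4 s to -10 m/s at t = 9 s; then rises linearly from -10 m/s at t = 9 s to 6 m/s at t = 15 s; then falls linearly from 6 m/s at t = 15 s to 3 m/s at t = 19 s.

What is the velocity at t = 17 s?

On 15–19 s the graph is linear from 6 to 3 m/s: v(17) = 6 + (3 − 6)·(17 − 15)/(19 − 15) = 4.5 m/s.

4.5 m/s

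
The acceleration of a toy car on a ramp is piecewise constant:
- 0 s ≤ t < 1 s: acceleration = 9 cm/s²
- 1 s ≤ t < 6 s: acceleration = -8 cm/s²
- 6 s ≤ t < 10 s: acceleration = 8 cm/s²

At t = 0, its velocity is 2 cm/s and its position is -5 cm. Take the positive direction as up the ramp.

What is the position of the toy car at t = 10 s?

-95.5 cm

On each constant-a segment, Δv = aΔt and Δx = v₀Δt + ½aΔt²; chain segment to segment.
0–1 s: v starts 2 cm/s; Δx = 2·1 + ½·9·1² = 6.5 cm; v ends 11 cm/s.
1–6 s: v starts 11 cm/s; Δx = 11·5 + ½·-8·5² = -45 cm; v ends -29 cm/s.
6–10 s: v starts -29 cm/s; Δx = -29·4 + ½·8·4² = -52 cm; v ends 3 cm/s.
x(10) = -5 + Σ Δx = -95.5 cm.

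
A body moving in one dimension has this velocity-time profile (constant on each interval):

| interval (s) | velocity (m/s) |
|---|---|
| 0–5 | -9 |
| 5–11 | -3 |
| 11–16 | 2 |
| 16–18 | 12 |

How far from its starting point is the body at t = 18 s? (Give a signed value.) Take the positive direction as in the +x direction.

Displacement is the signed area under the v-t curve.
0–5 s: -9 × 5 = -45 m
5–11 s: -3 × 6 = -18 m
11–16 s: 2 × 5 = 10 m
16–18 s: 12 × 2 = 24 m
Net displacement = -29 m

-29 m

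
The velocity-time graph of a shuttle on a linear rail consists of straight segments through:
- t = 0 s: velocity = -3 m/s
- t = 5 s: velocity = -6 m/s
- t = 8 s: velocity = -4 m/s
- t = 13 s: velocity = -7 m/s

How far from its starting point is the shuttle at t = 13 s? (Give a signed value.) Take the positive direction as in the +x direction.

Net displacement equals the area under the velocity-time graph (areas below the axis count negative).
0–5 s: ½(-3 + -6)(5) = -22.5 m
5–8 s: ½(-6 + -4)(3) = -15 m
8–13 s: ½(-4 + -7)(5) = -27.5 m
Net displacement = -65 m

-65 m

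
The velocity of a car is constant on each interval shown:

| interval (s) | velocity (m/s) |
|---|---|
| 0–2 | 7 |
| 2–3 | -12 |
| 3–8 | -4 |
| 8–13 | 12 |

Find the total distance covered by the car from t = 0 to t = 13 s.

106 m

Distance (not displacement) is the total path length: add the absolute areas under v-t.
0–2 s: |7| × 2 = 14 m
2–3 s: |-12| × 1 = 12 m
3–8 s: |-4| × 5 = 20 m
8–13 s: |12| × 5 = 60 m
Total distance = 106 m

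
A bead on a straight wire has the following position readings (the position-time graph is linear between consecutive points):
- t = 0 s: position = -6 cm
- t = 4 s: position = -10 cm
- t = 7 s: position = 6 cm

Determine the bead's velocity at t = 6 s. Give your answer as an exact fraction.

16/3 cm/s

Velocity is the slope of the x-t graph on 4–7 s: (6 − -10)/(7 − 4) = 16/3 cm/s.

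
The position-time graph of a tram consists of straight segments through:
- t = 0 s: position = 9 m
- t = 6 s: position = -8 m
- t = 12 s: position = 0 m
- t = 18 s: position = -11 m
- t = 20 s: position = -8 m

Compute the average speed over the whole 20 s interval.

Average speed = (total path length)/(elapsed time); on a piecewise-linear x-t graph the path length is Σ|Δx|.
0–6 s: |Δx| = |-8 − 9| = 17 m
6–12 s: |Δx| = |0 − -8| = 8 m
12–18 s: |Δx| = |-11 − 0| = 11 m
18–20 s: |Δx| = |-8 − -11| = 3 m
Total path = 39 m; average speed = 39/20 = 1.95 m/s.

1.95 m/s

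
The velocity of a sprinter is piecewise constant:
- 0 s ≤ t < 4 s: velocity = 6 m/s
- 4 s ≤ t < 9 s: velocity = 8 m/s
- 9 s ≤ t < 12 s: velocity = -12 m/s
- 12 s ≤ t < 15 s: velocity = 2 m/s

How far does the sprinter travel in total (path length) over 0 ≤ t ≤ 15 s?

Distance (not displacement) is the total path length: add the absolute areas under v-t.
0–4 s: |6| × 4 = 24 m
4–9 s: |8| × 5 = 40 m
9–12 s: |-12| × 3 = 36 m
12–15 s: |2| × 3 = 6 m
Total distance = 106 m

106 m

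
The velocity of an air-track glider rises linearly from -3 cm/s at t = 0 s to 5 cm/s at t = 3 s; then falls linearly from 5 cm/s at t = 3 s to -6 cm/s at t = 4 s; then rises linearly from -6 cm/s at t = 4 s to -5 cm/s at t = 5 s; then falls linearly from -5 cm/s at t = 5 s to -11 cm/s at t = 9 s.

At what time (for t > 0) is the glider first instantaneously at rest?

t = 1.125 s

v changes sign on 0–3 s (from -3 to 5); the graph is linear there, so v = 0 at t = 0 + (3)·(3 − 0)/(5 − -3) = 1.125 s.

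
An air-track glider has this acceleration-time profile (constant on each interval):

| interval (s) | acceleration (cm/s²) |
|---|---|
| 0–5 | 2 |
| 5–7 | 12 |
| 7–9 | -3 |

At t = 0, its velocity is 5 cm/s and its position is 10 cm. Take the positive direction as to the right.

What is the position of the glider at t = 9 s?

On each constant-a segment, Δv = aΔt and Δx = v₀Δt + ½aΔt²; chain segment to segment.
0–5 s: v starts 5 cm/s; Δx = 5·5 + ½·2·5² = 50 cm; v ends 15 cm/s.
5–7 s: v starts 15 cm/s; Δx = 15·2 + ½·12·2² = 54 cm; v ends 39 cm/s.
7–9 s: v starts 39 cm/s; Δx = 39·2 + ½·-3·2² = 72 cm; v ends 33 cm/s.
x(9) = 10 + Σ Δx = 186 cm.

186 cm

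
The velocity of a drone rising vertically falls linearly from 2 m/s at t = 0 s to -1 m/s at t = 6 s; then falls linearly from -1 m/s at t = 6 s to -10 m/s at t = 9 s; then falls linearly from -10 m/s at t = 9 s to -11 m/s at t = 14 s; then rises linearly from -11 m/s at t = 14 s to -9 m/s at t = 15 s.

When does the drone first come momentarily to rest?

t = 4 s

v changes sign on 0–6 s (from 2 to -1); the graph is linear there, so v = 0 at t = 0 + (-2)·(6 − 0)/(-1 − 2) = 4 s.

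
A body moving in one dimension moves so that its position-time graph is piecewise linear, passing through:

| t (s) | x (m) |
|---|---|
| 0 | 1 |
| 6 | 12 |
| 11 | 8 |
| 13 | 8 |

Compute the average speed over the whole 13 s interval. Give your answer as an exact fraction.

15/13 m/s

Average speed = (total path length)/(elapsed time); on a piecewise-linear x-t graph the path length is Σ|Δx|.
0–6 s: |Δx| = |12 − 1| = 11 m
6–11 s: |Δx| = |8 − 12| = 4 m
11–13 s: |Δx| = |8 − 8| = 0 m
Total path = 15 m; average speed = 15/13 = 15/13 m/s.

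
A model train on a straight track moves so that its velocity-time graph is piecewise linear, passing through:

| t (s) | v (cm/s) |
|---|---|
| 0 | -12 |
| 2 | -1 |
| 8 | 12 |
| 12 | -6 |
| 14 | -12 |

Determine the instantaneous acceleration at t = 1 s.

5.5 cm/s²

Acceleration is the slope of the v-t graph on 0–2 s: (-1 − -12)/(2 − 0) = 5.5 cm/s².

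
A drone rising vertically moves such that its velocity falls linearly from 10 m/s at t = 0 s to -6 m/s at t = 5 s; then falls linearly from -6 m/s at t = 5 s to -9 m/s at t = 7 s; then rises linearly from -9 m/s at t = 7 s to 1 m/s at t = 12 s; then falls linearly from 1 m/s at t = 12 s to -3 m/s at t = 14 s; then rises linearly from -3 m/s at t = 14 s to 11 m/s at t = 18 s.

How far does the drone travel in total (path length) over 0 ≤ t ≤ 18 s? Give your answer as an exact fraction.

Total distance travelled is ∫|v| dt — sum the magnitudes of each area piece.
0–5 s: v = 0 at t = 3.125 s; triangle areas 15.625 + 5.625 = 21.25 m
5–7 s: |½(-6 + -9)(2)| = 15 m
7–12 s: v = 0 at t = 11.5 s; triangle areas 20.25 + 0.25 = 20.5 m
12–14 s: v = 0 at t = 12.5 s; triangle areas 0.25 + 2.25 = 2.5 m
14–18 s: v = 0 at t = 104/7 s; triangle areas 9/7 + 121/7 = 130/7 m
Total distance = 2179/28 m

2179/28 m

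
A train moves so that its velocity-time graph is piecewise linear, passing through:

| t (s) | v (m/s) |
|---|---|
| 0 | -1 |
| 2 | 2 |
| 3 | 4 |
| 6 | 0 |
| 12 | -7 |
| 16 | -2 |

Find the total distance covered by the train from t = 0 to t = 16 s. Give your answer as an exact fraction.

149/3 m

Distance (not displacement) is the total path length: add the absolute areas under v-t.
0–2 s: v = 0 at t = 2/3 s; triangle areas 1/3 + 4/3 = 5/3 m
2–3 s: |½(2 + 4)(1)| = 3 m
3–6 s: |½(4 + 0)(3)| = 6 m
6–12 s: |½(0 + -7)(6)| = 21 m
12–16 s: |½(-7 + -2)(4)| = 18 m
Total distance = 149/3 m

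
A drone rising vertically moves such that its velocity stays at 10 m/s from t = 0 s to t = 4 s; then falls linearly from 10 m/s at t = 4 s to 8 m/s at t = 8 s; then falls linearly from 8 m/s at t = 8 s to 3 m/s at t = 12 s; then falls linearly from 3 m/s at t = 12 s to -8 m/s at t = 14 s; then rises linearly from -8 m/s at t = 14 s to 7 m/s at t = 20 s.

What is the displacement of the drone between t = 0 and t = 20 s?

Displacement is the signed area under the v-t curve.
0–4 s: 10 × 4 = 40 m
4–8 s: ½(10 + 8)(4) = 36 m
8–12 s: ½(8 + 3)(4) = 22 m
12–14 s: ½(3 + -8)(2) = -5 m
14–20 s: ½(-8 + 7)(6) = -3 m
Net displacement = 90 m

90 m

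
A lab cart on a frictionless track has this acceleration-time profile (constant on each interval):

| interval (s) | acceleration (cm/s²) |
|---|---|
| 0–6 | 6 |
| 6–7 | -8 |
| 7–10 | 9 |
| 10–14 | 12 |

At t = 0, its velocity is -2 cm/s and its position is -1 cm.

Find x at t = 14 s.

551.5 cm

On each constant-a segment, Δv = aΔt and Δx = v₀Δt + ½aΔt²; chain segment to segment.
0–6 s: v starts -2 cm/s; Δx = -2·6 + ½·6·6² = 96 cm; v ends 34 cm/s.
6–7 s: v starts 34 cm/s; Δx = 34·1 + ½·-8·1² = 30 cm; v ends 26 cm/s.
7–10 s: v starts 26 cm/s; Δx = 26·3 + ½·9·3² = 118.5 cm; v ends 53 cm/s.
10–14 s: v starts 53 cm/s; Δx = 53·4 + ½·12·4² = 308 cm; v ends 101 cm/s.
x(14) = -1 + Σ Δx = 551.5 cm.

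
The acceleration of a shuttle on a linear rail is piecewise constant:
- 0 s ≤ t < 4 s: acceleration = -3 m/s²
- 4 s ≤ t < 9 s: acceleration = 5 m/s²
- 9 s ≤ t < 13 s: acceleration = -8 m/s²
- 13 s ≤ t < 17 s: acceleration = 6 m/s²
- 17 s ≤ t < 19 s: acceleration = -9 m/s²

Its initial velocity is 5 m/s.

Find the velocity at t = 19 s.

-8 m/s

Δv equals the area under the a-t graph; then v = v₀ + Δv.
0–4 s: -3 × 4 = -12 m/s
4–9 s: 5 × 5 = 25 m/s
9–13 s: -8 × 4 = -32 m/s
13–17 s: 6 × 4 = 24 m/s
17–19 s: -9 × 2 = -18 m/s
Δv = -13 m/s, so v(19) = 5 + (-13) = -8 m/s.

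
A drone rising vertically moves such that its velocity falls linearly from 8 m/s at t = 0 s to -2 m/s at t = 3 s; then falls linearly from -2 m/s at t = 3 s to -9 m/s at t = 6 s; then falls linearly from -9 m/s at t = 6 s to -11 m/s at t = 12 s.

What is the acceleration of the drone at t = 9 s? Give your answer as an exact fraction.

Acceleration is the slope of the v-t graph on 6–12 s: (-11 − -9)/(12 − 6) = -1/3 m/s².

-1/3 m/s²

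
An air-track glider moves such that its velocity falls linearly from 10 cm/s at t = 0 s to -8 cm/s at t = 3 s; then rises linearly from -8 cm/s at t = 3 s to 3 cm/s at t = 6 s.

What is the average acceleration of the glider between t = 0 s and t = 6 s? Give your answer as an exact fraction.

-7/6 cm/s²

Average acceleration = Δv/Δt = (3 − 10)/(6 − 0) = -7/6 cm/s².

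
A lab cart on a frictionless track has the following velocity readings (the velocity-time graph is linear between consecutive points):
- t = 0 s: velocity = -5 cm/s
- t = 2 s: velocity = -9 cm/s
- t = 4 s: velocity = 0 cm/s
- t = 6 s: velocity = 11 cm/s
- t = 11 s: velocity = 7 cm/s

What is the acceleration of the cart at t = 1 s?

Acceleration is the slope of the v-t graph on 0–2 s: (-9 − -5)/(2 − 0) = -2 cm/s².

-2 cm/s²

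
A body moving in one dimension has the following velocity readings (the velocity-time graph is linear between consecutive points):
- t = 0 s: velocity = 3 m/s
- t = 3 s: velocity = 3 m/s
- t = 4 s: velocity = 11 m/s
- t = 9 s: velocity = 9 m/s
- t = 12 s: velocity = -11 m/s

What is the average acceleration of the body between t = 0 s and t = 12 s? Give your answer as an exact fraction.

-7/6 m/s²

Average acceleration = Δv/Δt = (-11 − 3)/(12 − 0) = -7/6 m/s².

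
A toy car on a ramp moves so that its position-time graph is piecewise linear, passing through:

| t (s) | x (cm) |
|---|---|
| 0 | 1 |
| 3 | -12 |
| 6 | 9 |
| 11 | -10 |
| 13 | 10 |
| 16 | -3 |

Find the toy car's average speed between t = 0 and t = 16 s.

5.375 cm/s

Average speed = (total path length)/(elapsed time); on a piecewise-linear x-t graph the path length is Σ|Δx|.
0–3 s: |Δx| = |-12 − 1| = 13 cm
3–6 s: |Δx| = |9 − -12| = 21 cm
6–11 s: |Δx| = |-10 − 9| = 19 cm
11–13 s: |Δx| = |10 − -10| = 20 cm
13–16 s: |Δx| = |-3 − 10| = 13 cm
Total path = 86 cm; average speed = 86/16 = 5.375 cm/s.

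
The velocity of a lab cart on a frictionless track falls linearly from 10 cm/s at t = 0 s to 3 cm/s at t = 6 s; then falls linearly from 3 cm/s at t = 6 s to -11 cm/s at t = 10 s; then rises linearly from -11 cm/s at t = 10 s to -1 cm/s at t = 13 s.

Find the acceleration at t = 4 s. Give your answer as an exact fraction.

-7/6 cm/s²

Acceleration is the slope of the v-t graph on 0–6 s: (3 − 10)/(6 − 0) = -7/6 cm/s².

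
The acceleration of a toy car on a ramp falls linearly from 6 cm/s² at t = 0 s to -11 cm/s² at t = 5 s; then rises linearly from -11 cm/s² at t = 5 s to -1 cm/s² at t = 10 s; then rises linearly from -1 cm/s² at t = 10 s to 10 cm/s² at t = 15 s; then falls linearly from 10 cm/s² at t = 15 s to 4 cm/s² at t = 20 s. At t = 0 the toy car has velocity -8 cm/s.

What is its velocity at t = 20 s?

Δv equals the area under the a-t graph; then v = v₀ + Δv.
0–5 s: ½(6 + -11)(5) = -12.5 cm/s
5–10 s: ½(-11 + -1)(5) = -30 cm/s
10–15 s: ½(-1 + 10)(5) = 22.5 cm/s
15–20 s: ½(10 + 4)(5) = 35 cm/s
Δv = 15 cm/s, so v(20) = -8 + (15) = 7 cm/s.

7 cm/s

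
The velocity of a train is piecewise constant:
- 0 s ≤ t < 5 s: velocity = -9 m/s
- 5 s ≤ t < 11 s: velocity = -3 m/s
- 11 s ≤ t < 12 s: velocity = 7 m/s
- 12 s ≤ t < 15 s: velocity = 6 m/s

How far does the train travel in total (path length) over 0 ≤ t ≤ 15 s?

Total distance travelled is ∫|v| dt — sum the magnitudes of each area piece.
0–5 s: |-9| × 5 = 45 m
5–11 s: |-3| × 6 = 18 m
11–12 s: |7| × 1 = 7 m
12–15 s: |6| × 3 = 18 m
Total distance = 88 m

88 m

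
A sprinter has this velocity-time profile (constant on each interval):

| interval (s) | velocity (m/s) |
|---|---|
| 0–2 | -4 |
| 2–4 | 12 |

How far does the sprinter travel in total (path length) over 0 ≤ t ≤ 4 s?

32 m

Total distance travelled is ∫|v| dt — sum the magnitudes of each area piece.
0–2 s: |-4| × 2 = 8 m
2–4 s: |12| × 2 = 24 m
Total distance = 32 m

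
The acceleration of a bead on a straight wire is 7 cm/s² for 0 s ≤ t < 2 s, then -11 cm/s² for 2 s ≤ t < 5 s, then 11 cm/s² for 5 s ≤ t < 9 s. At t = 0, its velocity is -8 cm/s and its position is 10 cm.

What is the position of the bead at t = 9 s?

On each constant-a segment, Δv = aΔt and Δx = v₀Δt + ½aΔt²; chain segment to segment.
0–2 s: v starts -8 cm/s; Δx = -8·2 + ½·7·2² = -2 cm; v ends 6 cm/s.
2–5 s: v starts 6 cm/s; Δx = 6·3 + ½·-11·3² = -31.5 cm; v ends -27 cm/s.
5–9 s: v starts -27 cm/s; Δx = -27·4 + ½·11·4² = -20 cm; v ends 17 cm/s.
x(9) = 10 + Σ Δx = -43.5 cm.

-43.5 cm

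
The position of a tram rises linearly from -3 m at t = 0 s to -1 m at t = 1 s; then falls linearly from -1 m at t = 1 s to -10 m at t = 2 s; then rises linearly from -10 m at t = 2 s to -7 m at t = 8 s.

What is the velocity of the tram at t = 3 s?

0.5 m/s

Velocity is the slope of the x-t graph on 2–8 s: (-7 − -10)/(8 − 2) = 0.5 m/s.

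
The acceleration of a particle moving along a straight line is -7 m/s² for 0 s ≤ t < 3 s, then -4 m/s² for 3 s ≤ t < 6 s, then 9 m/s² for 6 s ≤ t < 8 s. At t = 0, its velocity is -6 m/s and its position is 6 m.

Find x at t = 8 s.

-202.5 m

On each constant-a segment, Δv = aΔt and Δx = v₀Δt + ½aΔt²; chain segment to segment.
0–3 s: v starts -6 m/s; Δx = -6·3 + ½·-7·3² = -49.5 m; v ends -27 m/s.
3–6 s: v starts -27 m/s; Δx = -27·3 + ½·-4·3² = -99 m; v ends -39 m/s.
6–8 s: v starts -39 m/s; Δx = -39·2 + ½·9·2² = -60 m; v ends -21 m/s.
x(8) = 6 + Σ Δx = -202.5 m.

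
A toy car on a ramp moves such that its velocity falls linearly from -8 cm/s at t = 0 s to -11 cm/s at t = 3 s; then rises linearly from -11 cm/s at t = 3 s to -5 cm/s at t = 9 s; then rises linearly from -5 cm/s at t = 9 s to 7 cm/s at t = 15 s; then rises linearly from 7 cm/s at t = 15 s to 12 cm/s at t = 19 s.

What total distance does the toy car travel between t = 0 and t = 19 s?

133 cm

Distance (not displacement) is the total path length: add the absolute areas under v-t.
0–3 s: |½(-8 + -11)(3)| = 28.5 cm
3–9 s: |½(-11 + -5)(6)| = 48 cm
9–15 s: v = 0 at t = 11.5 s; triangle areas 6.25 + 12.25 = 18.5 cm
15–19 s: |½(7 + 12)(4)| = 38 cm
Total distance = 133 cm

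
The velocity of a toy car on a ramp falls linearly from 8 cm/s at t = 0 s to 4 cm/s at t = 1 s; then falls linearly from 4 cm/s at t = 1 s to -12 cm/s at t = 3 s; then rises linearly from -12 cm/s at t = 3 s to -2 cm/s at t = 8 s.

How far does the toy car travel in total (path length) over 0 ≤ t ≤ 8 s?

Distance (not displacement) is the total path length: add the absolute areas under v-t.
0–1 s: |½(8 + 4)(1)| = 6 cm
1–3 s: v = 0 at t = 1.5 s; triangle areas 1 + 9 = 10 cm
3–8 s: |½(-12 + -2)(5)| = 35 cm
Total distance = 51 cm

51 cm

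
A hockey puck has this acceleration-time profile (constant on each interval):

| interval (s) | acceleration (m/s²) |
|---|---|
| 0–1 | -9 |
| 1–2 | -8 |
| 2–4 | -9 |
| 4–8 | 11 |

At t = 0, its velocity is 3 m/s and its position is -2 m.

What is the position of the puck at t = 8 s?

-99.5 m

On each constant-a segment, Δv = aΔt and Δx = v₀Δt + ½aΔt²; chain segment to segment.
0–1 s: v starts 3 m/s; Δx = 3·1 + ½·-9·1² = -1.5 m; v ends -6 m/s.
1–2 s: v starts -6 m/s; Δx = -6·1 + ½·-8·1² = -10 m; v ends -14 m/s.
2–4 s: v starts -14 m/s; Δx = -14·2 + ½·-9·2² = -46 m; v ends -32 m/s.
4–8 s: v starts -32 m/s; Δx = -32·4 + ½·11·4² = -40 m; v ends 12 m/s.
x(8) = -2 + Σ Δx = -99.5 m.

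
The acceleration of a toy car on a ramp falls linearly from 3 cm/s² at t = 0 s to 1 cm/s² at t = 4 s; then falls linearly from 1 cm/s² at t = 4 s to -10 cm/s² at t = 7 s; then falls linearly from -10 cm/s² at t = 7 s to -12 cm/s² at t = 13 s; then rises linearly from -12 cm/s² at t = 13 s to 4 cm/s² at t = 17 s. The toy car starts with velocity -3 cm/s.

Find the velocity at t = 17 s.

-90.5 cm/s

Δv equals the area under the a-t graph; then v = v₀ + Δv.
0–4 s: ½(3 + 1)(4) = 8 cm/s
4–7 s: ½(1 + -10)(3) = -13.5 cm/s
7–13 s: ½(-10 + -12)(6) = -66 cm/s
13–17 s: ½(-12 + 4)(4) = -16 cm/s
Δv = -87.5 cm/s, so v(17) = -3 + (-87.5) = -90.5 cm/s.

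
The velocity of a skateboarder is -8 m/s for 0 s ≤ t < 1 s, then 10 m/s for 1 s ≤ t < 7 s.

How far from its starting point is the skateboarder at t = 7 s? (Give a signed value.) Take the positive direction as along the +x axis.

Displacement is the signed area under the v-t curve.
0–1 s: -8 × 1 = -8 m
1–7 s: 10 × 6 = 60 m
Net displacement = 52 m

52 m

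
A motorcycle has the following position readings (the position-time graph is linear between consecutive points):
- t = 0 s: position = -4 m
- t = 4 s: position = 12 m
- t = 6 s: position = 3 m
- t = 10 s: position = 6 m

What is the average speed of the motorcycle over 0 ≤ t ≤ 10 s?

2.8 m/s

Average speed = (total path length)/(elapsed time); on a piecewise-linear x-t graph the path length is Σ|Δx|.
0–4 s: |Δx| = |12 − -4| = 16 m
4–6 s: |Δx| = |3 − 12| = 9 m
6–10 s: |Δx| = |6 − 3| = 3 m
Total path = 28 m; average speed = 28/10 = 2.8 m/s.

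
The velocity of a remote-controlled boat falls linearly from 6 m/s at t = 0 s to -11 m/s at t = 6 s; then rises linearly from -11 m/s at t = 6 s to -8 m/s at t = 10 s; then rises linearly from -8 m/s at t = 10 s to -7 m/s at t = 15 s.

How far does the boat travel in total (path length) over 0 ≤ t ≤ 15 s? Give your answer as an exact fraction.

3509/34 m

Total distance travelled is ∫|v| dt — sum the magnitudes of each area piece.
0–6 s: v = 0 at t = 36/17 s; triangle areas 108/17 + 363/17 = 471/17 m
6–10 s: |½(-11 + -8)(4)| = 38 m
10–15 s: |½(-8 + -7)(5)| = 37.5 m
Total distance = 3509/34 m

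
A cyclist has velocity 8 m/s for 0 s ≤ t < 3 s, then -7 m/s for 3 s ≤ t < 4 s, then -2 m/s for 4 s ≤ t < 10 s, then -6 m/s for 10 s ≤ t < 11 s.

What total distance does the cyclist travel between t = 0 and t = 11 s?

49 m

Total distance travelled is ∫|v| dt — sum the magnitudes of each area piece.
0–3 s: |8| × 3 = 24 m
3–4 s: |-7| × 1 = 7 m
4–10 s: |-2| × 6 = 12 m
10–11 s: |-6| × 1 = 6 m
Total distance = 49 m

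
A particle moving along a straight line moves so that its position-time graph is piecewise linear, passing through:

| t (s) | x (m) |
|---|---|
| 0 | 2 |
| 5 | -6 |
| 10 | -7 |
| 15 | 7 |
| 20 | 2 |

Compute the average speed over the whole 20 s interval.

Average speed = (total path length)/(elapsed time); on a piecewise-linear x-t graph the path length is Σ|Δx|.
0–5 s: |Δx| = |-6 − 2| = 8 m
5–10 s: |Δx| = |-7 − -6| = 1 m
10–15 s: |Δx| = |7 − -7| = 14 m
15–20 s: |Δx| = |2 − 7| = 5 m
Total path = 28 m; average speed = 28/20 = 1.4 m/s.

1.4 m/s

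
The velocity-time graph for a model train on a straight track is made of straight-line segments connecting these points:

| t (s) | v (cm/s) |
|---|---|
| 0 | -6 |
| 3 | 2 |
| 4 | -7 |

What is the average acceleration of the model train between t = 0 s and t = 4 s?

-0.25 cm/s²

Average acceleration = Δv/Δt = (-7 − -6)/(4 − 0) = -0.25 cm/s².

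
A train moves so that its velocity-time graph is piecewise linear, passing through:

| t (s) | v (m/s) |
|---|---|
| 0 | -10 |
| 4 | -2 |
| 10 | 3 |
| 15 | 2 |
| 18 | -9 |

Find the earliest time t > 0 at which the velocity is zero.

v changes sign on 4–10 s (from -2 to 3); the graph is linear there, so v = 0 at t = 4 + (2)·(10 − 4)/(3 − -2) = 6.4 s.

t = 6.4 s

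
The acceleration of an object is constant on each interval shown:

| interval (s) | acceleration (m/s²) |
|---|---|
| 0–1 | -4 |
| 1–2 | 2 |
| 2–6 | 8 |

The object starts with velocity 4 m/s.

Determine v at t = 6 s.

34 m/s

Δv equals the area under the a-t graph; then v = v₀ + Δv.
0–1 s: -4 × 1 = -4 m/s
1–2 s: 2 × 1 = 2 m/s
2–6 s: 8 × 4 = 32 m/s
Δv = 30 m/s, so v(6) = 4 + (30) = 34 m/s.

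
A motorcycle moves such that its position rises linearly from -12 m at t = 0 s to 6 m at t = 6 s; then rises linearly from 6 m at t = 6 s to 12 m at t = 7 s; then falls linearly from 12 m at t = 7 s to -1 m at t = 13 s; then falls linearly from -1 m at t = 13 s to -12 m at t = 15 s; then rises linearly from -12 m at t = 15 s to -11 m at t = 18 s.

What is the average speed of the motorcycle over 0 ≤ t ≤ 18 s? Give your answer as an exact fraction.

Average speed = (total path length)/(elapsed time); on a piecewise-linear x-t graph the path length is Σ|Δx|.
0–6 s: |Δx| = |6 − -12| = 18 m
6–7 s: |Δx| = |12 − 6| = 6 m
7–13 s: |Δx| = |-1 − 12| = 13 m
13–15 s: |Δx| = |-12 − -1| = 11 m
15–18 s: |Δx| = |-11 − -12| = 1 m
Total path = 49 m; average speed = 49/18 = 49/18 m/s.

49/18 m/s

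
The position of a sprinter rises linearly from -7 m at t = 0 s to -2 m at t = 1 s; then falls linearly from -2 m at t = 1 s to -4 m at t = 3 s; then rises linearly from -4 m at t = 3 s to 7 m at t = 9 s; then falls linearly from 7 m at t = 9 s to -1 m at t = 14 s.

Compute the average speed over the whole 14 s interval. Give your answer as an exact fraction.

Average speed = (total path length)/(elapsed time); on a piecewise-linear x-t graph the path length is Σ|Δx|.
0–1 s: |Δx| = |-2 − -7| = 5 m
1–3 s: |Δx| = |-4 − -2| = 2 m
3–9 s: |Δx| = |7 − -4| = 11 m
9–14 s: |Δx| = |-1 − 7| = 8 m
Total path = 26 m; average speed = 26/14 = 13/7 m/s.

13/7 m/s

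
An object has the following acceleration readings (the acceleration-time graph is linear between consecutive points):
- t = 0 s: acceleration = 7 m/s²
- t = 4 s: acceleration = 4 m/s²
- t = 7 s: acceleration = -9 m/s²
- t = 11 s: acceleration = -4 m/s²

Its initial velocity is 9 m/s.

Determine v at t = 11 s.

-2.5 m/s

Δv equals the area under the a-t graph; then v = v₀ + Δv.
0–4 s: ½(7 + 4)(4) = 22 m/s
4–7 s: ½(4 + -9)(3) = -7.5 m/s
7–11 s: ½(-9 + -4)(4) = -26 m/s
Δv = -11.5 m/s, so v(11) = 9 + (-11.5) = -2.5 m/s.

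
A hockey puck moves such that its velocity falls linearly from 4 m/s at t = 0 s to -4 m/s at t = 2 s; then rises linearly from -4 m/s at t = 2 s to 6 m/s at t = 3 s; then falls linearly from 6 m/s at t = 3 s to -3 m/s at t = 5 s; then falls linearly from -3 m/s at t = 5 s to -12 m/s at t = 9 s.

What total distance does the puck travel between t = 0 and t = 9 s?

Total distance travelled is ∫|v| dt — sum the magnitudes of each area piece.
0–2 s: v = 0 at t = 1 s; triangle areas 2 + 2 = 4 m
2–3 s: v = 0 at t = 2.4 s; triangle areas 0.8 + 1.8 = 2.6 m
3–5 s: v = 0 at t = 13/3 s; triangle areas 4 + 1 = 5 m
5–9 s: |½(-3 + -12)(4)| = 30 m
Total distance = 41.6 m

41.6 m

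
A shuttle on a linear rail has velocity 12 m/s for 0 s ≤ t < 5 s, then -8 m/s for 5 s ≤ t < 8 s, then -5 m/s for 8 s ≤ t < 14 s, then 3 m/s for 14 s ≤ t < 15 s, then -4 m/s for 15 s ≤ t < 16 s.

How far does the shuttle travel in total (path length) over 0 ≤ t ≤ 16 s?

121 m

Distance (not displacement) is the total path length: add the absolute areas under v-t.
0–5 s: |12| × 5 = 60 m
5–8 s: |-8| × 3 = 24 m
8–14 s: |-5| × 6 = 30 m
14–15 s: |3| × 1 = 3 m
15–16 s: |-4| × 1 = 4 m
Total distance = 121 m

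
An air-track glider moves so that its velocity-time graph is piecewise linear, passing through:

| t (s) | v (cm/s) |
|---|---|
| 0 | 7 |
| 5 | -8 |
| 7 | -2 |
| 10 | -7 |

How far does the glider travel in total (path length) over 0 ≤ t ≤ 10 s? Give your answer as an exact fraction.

Total distance travelled is ∫|v| dt — sum the magnitudes of each area piece.
0–5 s: v = 0 at t = 7/3 s; triangle areas 49/6 + 32/3 = 113/6 cm
5–7 s: |½(-8 + -2)(2)| = 10 cm
7–10 s: |½(-2 + -7)(3)| = 13.5 cm
Total distance = 127/3 cm

127/3 cm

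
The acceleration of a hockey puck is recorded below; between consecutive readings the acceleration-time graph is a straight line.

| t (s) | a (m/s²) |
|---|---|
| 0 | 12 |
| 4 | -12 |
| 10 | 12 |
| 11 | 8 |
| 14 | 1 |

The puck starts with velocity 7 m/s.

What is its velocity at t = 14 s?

Δv equals the area under the a-t graph; then v = v₀ + Δv.
0–4 s: ½(12 + -12)(4) = 0 m/s
4–10 s: ½(-12 + 12)(6) = 0 m/s
10–11 s: ½(12 + 8)(1) = 10 m/s
11–14 s: ½(8 + 1)(3) = 13.5 m/s
Δv = 23.5 m/s, so v(14) = 7 + (23.5) = 30.5 m/s.

30.5 m/s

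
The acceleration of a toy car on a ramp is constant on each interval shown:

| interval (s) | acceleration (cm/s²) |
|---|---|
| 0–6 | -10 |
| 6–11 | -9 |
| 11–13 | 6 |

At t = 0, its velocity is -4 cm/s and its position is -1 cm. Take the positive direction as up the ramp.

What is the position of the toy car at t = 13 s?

-843.5 cm

On each constant-a segment, Δv = aΔt and Δx = v₀Δt + ½aΔt²; chain segment to segment.
0–6 s: v starts -4 cm/s; Δx = -4·6 + ½·-10·6² = -204 cm; v ends -64 cm/s.
6–11 s: v starts -64 cm/s; Δx = -64·5 + ½·-9·5² = -432.5 cm; v ends -109 cm/s.
11–13 s: v starts -109 cm/s; Δx = -109·2 + ½·6·2² = -206 cm; v ends -97 cm/s.
x(13) = -1 + Σ Δx = -843.5 cm.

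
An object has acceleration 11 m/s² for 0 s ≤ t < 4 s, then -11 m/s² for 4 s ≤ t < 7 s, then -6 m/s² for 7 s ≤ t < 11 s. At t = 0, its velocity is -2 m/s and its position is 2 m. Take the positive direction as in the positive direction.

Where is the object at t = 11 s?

146.5 m

On each constant-a segment, Δv = aΔt and Δx = v₀Δt + ½aΔt²; chain segment to segment.
0–4 s: v starts -2 m/s; Δx = -2·4 + ½·11·4² = 80 m; v ends 42 m/s.
4–7 s: v starts 42 m/s; Δx = 42·3 + ½·-11·3² = 76.5 m; v ends 9 m/s.
7–11 s: v starts 9 m/s; Δx = 9·4 + ½·-6·4² = -12 m; v ends -15 m/s.
x(11) = 2 + Σ Δx = 146.5 m.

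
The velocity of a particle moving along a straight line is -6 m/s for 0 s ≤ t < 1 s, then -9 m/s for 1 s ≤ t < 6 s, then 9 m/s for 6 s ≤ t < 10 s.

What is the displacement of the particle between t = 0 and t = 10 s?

-15 m

Displacement is the signed area under the v-t curve.
0–1 s: -6 × 1 = -6 m
1–6 s: -9 × 5 = -45 m
6–10 s: 9 × 4 = 36 m
Net displacement = -15 m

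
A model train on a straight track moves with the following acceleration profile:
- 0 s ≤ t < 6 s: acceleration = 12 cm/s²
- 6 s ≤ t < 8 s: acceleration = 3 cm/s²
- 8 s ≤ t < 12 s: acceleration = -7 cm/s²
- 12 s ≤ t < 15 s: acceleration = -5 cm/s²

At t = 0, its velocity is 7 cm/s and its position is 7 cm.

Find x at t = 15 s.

861.5 cm

On each constant-a segment, Δv = aΔt and Δx = v₀Δt + ½aΔt²; chain segment to segment.
0–6 s: v starts 7 cm/s; Δx = 7·6 + ½·12·6² = 258 cm; v ends 79 cm/s.
6–8 s: v starts 79 cm/s; Δx = 79·2 + ½·3·2² = 164 cm; v ends 85 cm/s.
8–12 s: v starts 85 cm/s; Δx = 85·4 + ½·-7·4² = 284 cm; v ends 57 cm/s.
12–15 s: v starts 57 cm/s; Δx = 57·3 + ½·-5·3² = 148.5 cm; v ends 42 cm/s.
x(15) = 7 + Σ Δx = 861.5 cm.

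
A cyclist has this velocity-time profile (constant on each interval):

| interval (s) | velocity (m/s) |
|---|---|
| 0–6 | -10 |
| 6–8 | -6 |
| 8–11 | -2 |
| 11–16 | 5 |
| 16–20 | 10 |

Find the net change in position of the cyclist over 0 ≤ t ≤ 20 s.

Net displacement equals the area under the velocity-time graph (areas below the axis count negative).
0–6 s: -10 × 6 = -60 m
6–8 s: -6 × 2 = -12 m
8–11 s: -2 × 3 = -6 m
11–16 s: 5 × 5 = 25 m
16–20 s: 10 × 4 = 40 m
Net displacement = -13 m

-13 m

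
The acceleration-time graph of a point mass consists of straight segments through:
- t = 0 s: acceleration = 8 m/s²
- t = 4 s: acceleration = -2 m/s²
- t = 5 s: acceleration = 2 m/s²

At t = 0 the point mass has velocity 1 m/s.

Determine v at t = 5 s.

13 m/s

Δv equals the area under the a-t graph; then v = v₀ + Δv.
0–4 s: ½(8 + -2)(4) = 12 m/s
4–5 s: ½(-2 + 2)(1) = 0 m/s
Δv = 12 m/s, so v(5) = 1 + (12) = 13 m/s.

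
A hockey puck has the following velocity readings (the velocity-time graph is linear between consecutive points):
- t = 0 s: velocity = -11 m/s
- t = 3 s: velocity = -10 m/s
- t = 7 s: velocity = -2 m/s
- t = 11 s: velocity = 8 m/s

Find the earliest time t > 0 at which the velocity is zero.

t = 7.8 s

v changes sign on 7–11 s (from -2 to 8); the graph is linear there, so v = 0 at t = 7 + (2)·(11 − 7)/(8 − -2) = 7.8 s.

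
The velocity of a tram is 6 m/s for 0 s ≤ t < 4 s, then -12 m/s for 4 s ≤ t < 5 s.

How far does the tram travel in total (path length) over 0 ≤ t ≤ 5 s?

Total distance travelled is ∫|v| dt — sum the magnitudes of each area piece.
0–4 s: |6| × 4 = 24 m
4–5 s: |-12| × 1 = 12 m
Total distance = 36 m

36 m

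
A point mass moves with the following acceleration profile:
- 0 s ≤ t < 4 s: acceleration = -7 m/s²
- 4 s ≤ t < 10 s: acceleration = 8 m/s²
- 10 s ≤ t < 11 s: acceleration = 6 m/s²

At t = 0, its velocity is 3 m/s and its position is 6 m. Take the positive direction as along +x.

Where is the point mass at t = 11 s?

On each constant-a segment, Δv = aΔt and Δx = v₀Δt + ½aΔt²; chain segment to segment.
0–4 s: v starts 3 m/s; Δx = 3·4 + ½·-7·4² = -44 m; v ends -25 m/s.
4–10 s: v starts -25 m/s; Δx = -25·6 + ½·8·6² = -6 m; v ends 23 m/s.
10–11 s: v starts 23 m/s; Δx = 23·1 + ½·6·1² = 26 m; v ends 29 m/s.
x(11) = 6 + Σ Δx = -18 m.

-18 m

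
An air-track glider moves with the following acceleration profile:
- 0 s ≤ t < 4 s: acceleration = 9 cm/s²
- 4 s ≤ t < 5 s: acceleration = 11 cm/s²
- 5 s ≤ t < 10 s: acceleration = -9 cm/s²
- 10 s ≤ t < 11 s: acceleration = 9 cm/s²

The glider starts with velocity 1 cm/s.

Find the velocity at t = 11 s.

12 cm/s

Δv equals the area under the a-t graph; then v = v₀ + Δv.
0–4 s: 9 × 4 = 36 cm/s
4–5 s: 11 × 1 = 11 cm/s
5–10 s: -9 × 5 = -45 cm/s
10–11 s: 9 × 1 = 9 cm/s
Δv = 11 cm/s, so v(11) = 1 + (11) = 12 cm/s.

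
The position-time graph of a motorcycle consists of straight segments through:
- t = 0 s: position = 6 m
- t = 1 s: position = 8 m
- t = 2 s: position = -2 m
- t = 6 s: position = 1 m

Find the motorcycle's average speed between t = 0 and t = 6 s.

Average speed = (total path length)/(elapsed time); on a piecewise-linear x-t graph the path length is Σ|Δx|.
0–1 s: |Δx| = |8 − 6| = 2 m
1–2 s: |Δx| = |-2 − 8| = 10 m
2–6 s: |Δx| = |1 − -2| = 3 m
Total path = 15 m; average speed = 15/6 = 2.5 m/s.

2.5 m/s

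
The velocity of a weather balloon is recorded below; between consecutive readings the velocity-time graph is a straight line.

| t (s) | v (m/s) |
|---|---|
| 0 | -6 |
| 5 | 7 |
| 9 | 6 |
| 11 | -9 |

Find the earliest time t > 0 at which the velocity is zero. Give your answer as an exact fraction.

t = 30/13 s

v changes sign on 0–5 s (from -6 to 7); the graph is linear there, so v = 0 at t = 0 + (6)·(5 − 0)/(7 − -6) = 30/13 s.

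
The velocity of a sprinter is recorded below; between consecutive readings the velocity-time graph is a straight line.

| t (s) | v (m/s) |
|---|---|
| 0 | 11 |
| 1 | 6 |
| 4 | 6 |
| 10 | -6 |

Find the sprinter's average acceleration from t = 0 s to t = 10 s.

Average acceleration = Δv/Δt = (-6 − 11)/(10 − 0) = -1.7 m/s².

-1.7 m/s²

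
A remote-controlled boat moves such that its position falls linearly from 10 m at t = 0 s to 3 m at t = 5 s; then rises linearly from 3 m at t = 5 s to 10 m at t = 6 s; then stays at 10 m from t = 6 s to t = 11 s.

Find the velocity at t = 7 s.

Velocity is the slope of the x-t graph on 6–11 s: (10 − 10)/(11 − 6) = 0 m/s.

0 m/s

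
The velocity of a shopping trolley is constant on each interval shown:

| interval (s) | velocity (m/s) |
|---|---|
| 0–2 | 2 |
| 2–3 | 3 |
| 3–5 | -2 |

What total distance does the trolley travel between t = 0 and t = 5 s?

Total distance travelled is ∫|v| dt — sum the magnitudes of each area piece.
0–2 s: |2| × 2 = 4 m
2–3 s: |3| × 1 = 3 m
3–5 s: |-2| × 2 = 4 m
Total distance = 11 m

11 m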